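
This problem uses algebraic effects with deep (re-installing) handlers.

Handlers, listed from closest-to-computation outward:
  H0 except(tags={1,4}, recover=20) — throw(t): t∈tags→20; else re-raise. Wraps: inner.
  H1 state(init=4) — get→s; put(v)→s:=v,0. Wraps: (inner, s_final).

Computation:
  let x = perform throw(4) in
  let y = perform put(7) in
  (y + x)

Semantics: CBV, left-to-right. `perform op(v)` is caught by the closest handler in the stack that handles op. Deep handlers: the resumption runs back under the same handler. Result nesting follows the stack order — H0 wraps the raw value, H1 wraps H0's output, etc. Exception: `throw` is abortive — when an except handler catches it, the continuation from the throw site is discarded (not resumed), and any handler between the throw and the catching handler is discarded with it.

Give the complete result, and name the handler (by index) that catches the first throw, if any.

Step-by-step:
throw(4) @ H0 caught ⇒ 20
H1 returns (20, 4)
= (20, 4)

Answer: (20, 4) ; first throw caught by: H0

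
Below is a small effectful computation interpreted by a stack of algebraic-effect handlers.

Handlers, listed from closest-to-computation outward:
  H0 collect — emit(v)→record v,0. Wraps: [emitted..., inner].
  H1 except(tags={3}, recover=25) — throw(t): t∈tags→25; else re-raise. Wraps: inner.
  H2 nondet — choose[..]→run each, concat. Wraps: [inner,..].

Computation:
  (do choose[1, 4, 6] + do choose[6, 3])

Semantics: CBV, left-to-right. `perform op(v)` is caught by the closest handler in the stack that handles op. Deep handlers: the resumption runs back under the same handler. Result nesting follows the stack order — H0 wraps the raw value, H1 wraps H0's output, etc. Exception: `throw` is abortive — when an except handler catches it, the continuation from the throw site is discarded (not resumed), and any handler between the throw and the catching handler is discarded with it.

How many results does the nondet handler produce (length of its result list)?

Answer: 6

Step-by-step:
choose[1, 4, 6] @ H2
  branch[0] choose=1:
    choose[6, 3] @ H2
      branch[0] choose=6:
        H0 returns [7]
        H1 returns [7]
        H2 returns [[7]]
      branch[1] choose=3:
        H0 returns [4]
        H1 returns [4]
        H2 returns [[4]]
  branch[1] choose=4:
    choose[6, 3] @ H2
      branch[0] choose=6:
        H0 returns [10]
        H1 returns [10]
        H2 returns [[10]]
      branch[1] choose=3:
        H0 returns [7]
        H1 returns [7]
        H2 returns [[7]]
  branch[2] choose=6:
    choose[6, 3] @ H2
      branch[0] choose=6:
        H0 returns [12]
        H1 returns [12]
        H2 returns [[12]]
      branch[1] choose=3:
        H0 returns [9]
        H1 returns [9]
        H2 returns [[9]]
= [[7], [4], [10], [7], [12], [9]]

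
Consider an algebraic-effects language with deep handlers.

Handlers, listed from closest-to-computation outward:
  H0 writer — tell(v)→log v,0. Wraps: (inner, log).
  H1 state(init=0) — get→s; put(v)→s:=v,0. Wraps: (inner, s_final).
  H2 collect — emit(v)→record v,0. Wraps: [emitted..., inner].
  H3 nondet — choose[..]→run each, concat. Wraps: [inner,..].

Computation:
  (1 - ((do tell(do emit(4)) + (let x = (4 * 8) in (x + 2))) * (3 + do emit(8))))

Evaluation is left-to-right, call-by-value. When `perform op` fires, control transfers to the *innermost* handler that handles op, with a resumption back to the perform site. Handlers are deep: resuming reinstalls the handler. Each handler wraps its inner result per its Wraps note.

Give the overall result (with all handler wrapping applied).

Answer: [[4, 8, ((-101, (0)), 0)]]

Step-by-step:
emit(4) @ H2 ⇒ out+=4
tell(0) @ H0 ⇒ log+=0
emit(8) @ H2 ⇒ out+=8
H0 returns (-101, (0))
H1 returns ((-101, (0)), 0)
H2 returns [4, 8, ((-101, (0)), 0)]
H3 returns [[4, 8, ((-101, (0)), 0)]]
= [[4, 8, ((-101, (0)), 0)]]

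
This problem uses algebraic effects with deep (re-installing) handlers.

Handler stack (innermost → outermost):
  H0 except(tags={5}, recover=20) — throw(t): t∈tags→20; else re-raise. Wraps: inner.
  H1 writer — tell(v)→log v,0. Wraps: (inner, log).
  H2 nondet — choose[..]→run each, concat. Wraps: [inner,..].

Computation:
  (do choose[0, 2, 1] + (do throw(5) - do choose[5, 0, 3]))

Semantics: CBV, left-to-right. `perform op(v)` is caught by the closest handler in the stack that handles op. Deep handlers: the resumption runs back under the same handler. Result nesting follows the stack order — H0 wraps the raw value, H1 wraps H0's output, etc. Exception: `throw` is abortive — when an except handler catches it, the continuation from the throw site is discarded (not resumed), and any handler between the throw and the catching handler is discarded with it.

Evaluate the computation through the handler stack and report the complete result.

Step-by-step:
choose[0, 2, 1] @ H2
  branch[0] choose=0:
    throw(5) @ H0 caught ⇒ 20
    H1 returns (20, ())
    H2 returns [(20, ())]
  branch[1] choose=2:
    throw(5) @ H0 caught ⇒ 20
    H1 returns (20, ())
    H2 returns [(20, ())]
  branch[2] choose=1:
    throw(5) @ H0 caught ⇒ 20
    H1 returns (20, ())
    H2 returns [(20, ())]
= [(20, ()), (20, ()), (20, ())]

Answer: [(20, ()), (20, ()), (20, ())]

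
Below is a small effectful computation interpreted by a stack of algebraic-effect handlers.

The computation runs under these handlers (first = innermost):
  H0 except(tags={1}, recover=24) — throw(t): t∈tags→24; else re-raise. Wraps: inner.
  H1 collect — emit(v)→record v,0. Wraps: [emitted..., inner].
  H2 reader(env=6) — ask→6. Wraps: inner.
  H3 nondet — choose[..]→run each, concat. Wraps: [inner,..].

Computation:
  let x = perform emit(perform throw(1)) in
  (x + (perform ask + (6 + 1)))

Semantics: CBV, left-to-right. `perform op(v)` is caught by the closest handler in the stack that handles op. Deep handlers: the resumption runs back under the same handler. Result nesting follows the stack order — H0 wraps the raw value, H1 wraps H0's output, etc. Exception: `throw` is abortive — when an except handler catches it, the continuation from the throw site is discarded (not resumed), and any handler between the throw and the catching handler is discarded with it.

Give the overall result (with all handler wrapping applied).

Answer: [[24]]

Evaluation trace:
throw(1) @ H0 caught ⇒ 24
H1 returns [24]
H2 returns [24]
H3 returns [[24]]
= [[24]]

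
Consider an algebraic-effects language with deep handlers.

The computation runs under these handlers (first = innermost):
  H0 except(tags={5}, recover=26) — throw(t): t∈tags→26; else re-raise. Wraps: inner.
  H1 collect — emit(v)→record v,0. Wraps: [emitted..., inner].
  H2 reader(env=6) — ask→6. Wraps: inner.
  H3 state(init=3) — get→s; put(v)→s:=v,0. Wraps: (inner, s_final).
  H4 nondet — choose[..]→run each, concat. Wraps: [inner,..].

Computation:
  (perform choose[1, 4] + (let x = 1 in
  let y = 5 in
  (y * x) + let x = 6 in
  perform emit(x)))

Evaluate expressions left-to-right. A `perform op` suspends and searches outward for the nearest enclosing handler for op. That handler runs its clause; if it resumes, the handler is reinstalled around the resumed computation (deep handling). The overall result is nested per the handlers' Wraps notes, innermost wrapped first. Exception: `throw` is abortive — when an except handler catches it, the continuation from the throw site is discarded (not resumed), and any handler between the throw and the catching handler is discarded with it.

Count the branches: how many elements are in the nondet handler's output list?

Step-by-step:
choose[1, 4] @ H4
  branch[0] choose=1:
    emit(6) @ H1 ⇒ out+=6
    H0 returns 6
    H1 returns [6, 6]
    H2 returns [6, 6]
    H3 returns ([6, 6], 3)
    H4 returns [([6, 6], 3)]
  branch[1] choose=4:
    emit(6) @ H1 ⇒ out+=6
    H0 returns 9
    H1 returns [6, 9]
    H2 returns [6, 9]
    H3 returns ([6, 9], 3)
    H4 returns [([6, 9], 3)]
= [([6, 6], 3), ([6, 9], 3)]

Answer: 2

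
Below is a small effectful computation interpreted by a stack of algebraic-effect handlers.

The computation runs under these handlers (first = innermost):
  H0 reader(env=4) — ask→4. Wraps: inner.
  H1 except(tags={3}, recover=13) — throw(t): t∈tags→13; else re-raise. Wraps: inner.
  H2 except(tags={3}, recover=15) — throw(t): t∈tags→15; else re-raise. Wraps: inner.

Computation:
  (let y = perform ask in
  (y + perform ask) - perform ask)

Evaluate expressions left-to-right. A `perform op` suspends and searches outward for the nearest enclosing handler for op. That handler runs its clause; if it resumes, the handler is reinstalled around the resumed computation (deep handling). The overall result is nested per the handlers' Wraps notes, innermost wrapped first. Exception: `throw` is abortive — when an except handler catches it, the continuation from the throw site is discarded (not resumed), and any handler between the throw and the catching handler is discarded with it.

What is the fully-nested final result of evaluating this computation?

Answer: 4

Step-by-step:
ask @ H0 ⇒ 4
ask @ H0 ⇒ 4
ask @ H0 ⇒ 4
H0 returns 4
H1 returns 4
H2 returns 4
= 4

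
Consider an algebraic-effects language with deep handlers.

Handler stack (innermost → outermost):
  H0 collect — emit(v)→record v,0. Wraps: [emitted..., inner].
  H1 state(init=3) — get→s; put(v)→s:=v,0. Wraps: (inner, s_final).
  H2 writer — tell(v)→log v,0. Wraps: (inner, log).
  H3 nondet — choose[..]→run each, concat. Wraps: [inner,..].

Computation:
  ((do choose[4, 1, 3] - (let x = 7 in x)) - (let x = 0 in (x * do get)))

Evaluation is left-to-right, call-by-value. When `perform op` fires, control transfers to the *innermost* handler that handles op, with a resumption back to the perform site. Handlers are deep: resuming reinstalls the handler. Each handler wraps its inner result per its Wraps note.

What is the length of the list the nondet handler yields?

Answer: 3

Evaluation trace:
choose[4, 1, 3] @ H3
  branch[0] choose=4:
    get @ H1 ⇒ 3
    H0 returns [-3]
    H1 returns ([-3], 3)
    H2 returns (([-3], 3), ())
    H3 returns [(([-3], 3), ())]
  branch[1] choose=1:
    get @ H1 ⇒ 3
    H0 returns [-6]
    H1 returns ([-6], 3)
    H2 returns (([-6], 3), ())
    H3 returns [(([-6], 3), ())]
  branch[2] choose=3:
    get @ H1 ⇒ 3
    H0 returns [-4]
    H1 returns ([-4], 3)
    H2 returns (([-4], 3), ())
    H3 returns [(([-4], 3), ())]
= [(([-3], 3), ()), (([-6], 3), ()), (([-4], 3), ())]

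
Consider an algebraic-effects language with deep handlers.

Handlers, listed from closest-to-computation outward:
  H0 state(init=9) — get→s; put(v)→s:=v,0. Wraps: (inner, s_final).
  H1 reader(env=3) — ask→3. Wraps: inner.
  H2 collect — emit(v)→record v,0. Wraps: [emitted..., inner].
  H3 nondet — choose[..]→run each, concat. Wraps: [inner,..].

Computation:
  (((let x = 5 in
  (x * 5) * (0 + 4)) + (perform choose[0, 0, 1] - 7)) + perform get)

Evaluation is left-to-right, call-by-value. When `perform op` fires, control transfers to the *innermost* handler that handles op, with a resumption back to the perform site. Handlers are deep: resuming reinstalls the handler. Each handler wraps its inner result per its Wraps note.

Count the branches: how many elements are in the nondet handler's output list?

Evaluation trace:
choose[0, 0, 1] @ H3
  branch[0] choose=0:
    get @ H0 ⇒ 9
    H0 returns (102, 9)
    H1 returns (102, 9)
    H2 returns [(102, 9)]
    H3 returns [[(102, 9)]]
  branch[1] choose=0:
    get @ H0 ⇒ 9
    H0 returns (102, 9)
    H1 returns (102, 9)
    H2 returns [(102, 9)]
    H3 returns [[(102, 9)]]
  branch[2] choose=1:
    get @ H0 ⇒ 9
    H0 returns (103, 9)
    H1 returns (103, 9)
    H2 returns [(103, 9)]
    H3 returns [[(103, 9)]]
= [[(102, 9)], [(102, 9)], [(103, 9)]]

Answer: 3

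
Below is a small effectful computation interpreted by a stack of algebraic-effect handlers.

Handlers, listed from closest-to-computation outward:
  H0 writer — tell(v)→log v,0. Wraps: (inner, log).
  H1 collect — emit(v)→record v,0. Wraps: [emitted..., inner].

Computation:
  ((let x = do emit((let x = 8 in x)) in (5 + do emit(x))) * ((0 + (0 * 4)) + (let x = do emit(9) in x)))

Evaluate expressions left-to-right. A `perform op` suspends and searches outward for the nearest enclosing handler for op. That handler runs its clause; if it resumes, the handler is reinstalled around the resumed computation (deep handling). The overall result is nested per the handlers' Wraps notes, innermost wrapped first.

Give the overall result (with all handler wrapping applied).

Evaluation trace:
emit(8) @ H1 ⇒ out+=8
emit(0) @ H1 ⇒ out+=0
emit(9) @ H1 ⇒ out+=9
H0 returns (0, ())
H1 returns [8, 0, 9, (0, ())]
= [8, 0, 9, (0, ())]

Answer: [8, 0, 9, (0, ())]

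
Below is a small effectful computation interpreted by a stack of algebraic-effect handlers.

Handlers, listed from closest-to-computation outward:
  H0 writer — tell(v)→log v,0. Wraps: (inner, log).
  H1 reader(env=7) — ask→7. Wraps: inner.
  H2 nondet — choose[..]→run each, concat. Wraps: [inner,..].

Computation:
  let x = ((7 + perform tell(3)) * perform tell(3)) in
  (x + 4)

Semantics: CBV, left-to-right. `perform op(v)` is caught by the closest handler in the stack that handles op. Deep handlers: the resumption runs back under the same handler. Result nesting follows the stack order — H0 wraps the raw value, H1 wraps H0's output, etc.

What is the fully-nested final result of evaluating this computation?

Answer: [(4, (3, 3))]

Working:
tell(3) @ H0 ⇒ log+=3
tell(3) @ H0 ⇒ log+=3
H0 returns (4, (3, 3))
H1 returns (4, (3, 3))
H2 returns [(4, (3, 3))]
= [(4, (3, 3))]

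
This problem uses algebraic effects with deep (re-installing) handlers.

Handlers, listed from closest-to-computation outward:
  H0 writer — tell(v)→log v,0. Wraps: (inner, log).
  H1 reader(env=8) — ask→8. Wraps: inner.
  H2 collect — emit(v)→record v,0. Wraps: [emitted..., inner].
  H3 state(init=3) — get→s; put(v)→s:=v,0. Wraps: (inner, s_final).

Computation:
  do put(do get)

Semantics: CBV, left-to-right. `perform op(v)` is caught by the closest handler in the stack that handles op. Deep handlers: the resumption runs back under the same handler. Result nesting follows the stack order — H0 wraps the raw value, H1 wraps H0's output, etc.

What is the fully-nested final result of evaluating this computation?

Evaluation trace:
get @ H3 ⇒ 3
put(3) @ H3 ⇒ s:=3
H0 returns (0, ())
H1 returns (0, ())
H2 returns [(0, ())]
H3 returns ([(0, ())], 3)
= ([(0, ())], 3)

Answer: ([(0, ())], 3)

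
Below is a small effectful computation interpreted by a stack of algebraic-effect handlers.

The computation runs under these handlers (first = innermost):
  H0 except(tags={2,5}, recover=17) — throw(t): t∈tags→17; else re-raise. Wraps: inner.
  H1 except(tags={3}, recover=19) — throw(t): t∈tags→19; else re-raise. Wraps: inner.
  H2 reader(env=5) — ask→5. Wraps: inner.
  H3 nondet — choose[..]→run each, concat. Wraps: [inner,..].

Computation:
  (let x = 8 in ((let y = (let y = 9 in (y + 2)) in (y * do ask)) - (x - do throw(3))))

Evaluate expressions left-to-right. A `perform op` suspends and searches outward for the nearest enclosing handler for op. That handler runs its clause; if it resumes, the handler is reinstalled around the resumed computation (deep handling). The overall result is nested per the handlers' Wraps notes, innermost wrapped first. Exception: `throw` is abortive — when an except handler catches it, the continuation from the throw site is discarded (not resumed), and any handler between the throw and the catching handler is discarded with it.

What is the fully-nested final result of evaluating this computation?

Answer: [19]

Evaluation trace:
ask @ H2 ⇒ 5
throw(3) @ H0 re-raised
throw(3) @ H1 caught ⇒ 19
H2 returns 19
H3 returns [19]
= [19]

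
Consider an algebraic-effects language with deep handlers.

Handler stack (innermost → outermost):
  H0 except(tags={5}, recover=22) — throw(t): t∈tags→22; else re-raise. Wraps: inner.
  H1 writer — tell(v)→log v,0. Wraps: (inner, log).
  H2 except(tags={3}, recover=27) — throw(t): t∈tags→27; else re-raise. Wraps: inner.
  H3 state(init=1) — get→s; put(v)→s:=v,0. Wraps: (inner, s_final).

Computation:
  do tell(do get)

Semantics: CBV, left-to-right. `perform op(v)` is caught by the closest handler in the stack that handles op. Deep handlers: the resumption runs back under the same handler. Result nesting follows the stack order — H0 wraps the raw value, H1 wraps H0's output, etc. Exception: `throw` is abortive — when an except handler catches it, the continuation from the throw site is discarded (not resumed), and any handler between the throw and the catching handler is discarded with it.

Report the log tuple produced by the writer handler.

Step-by-step:
get @ H3 ⇒ 1
tell(1) @ H1 ⇒ log+=1
H0 returns 0
H1 returns (0, (1))
H2 returns (0, (1))
H3 returns ((0, (1)), 1)
= ((0, (1)), 1)

Answer: (1)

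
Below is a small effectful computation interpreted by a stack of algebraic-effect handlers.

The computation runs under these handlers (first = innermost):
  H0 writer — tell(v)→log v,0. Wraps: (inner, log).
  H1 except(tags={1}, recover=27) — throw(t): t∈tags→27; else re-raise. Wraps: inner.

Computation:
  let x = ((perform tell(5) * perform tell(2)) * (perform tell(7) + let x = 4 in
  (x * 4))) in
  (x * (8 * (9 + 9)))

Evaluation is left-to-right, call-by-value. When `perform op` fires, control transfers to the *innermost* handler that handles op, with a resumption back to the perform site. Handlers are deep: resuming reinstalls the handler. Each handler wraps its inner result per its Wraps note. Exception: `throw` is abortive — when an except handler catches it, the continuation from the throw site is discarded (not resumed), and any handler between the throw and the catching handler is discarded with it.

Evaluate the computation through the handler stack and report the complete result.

Answer: (0, (5, 2, 7))

Step-by-step:
tell(5) @ H0 ⇒ log+=5
tell(2) @ H0 ⇒ log+=2
tell(7) @ H0 ⇒ log+=7
H0 returns (0, (5, 2, 7))
H1 returns (0, (5, 2, 7))
= (0, (5, 2, 7))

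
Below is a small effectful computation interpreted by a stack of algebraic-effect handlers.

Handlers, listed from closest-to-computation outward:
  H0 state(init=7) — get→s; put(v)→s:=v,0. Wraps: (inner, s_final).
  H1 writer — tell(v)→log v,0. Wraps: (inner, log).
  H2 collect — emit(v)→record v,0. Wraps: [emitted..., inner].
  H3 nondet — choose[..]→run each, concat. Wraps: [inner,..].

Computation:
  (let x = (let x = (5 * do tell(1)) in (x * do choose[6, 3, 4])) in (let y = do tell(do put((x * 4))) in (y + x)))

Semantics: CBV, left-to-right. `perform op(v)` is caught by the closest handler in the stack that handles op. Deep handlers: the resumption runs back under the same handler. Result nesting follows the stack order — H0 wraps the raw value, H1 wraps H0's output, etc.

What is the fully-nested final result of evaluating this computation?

Answer: [[((0, 0), (1, 0))], [((0, 0), (1, 0))], [((0, 0), (1, 0))]]

Working:
tell(1) @ H1 ⇒ log+=1
choose[6, 3, 4] @ H3
  branch[0] choose=6:
    put(0) @ H0 ⇒ s:=0
    tell(0) @ H1 ⇒ log+=0
    H0 returns (0, 0)
    H1 returns ((0, 0), (1, 0))
    H2 returns [((0, 0), (1, 0))]
    H3 returns [[((0, 0), (1, 0))]]
  branch[1] choose=3:
    put(0) @ H0 ⇒ s:=0
    tell(0) @ H1 ⇒ log+=0
    H0 returns (0, 0)
    H1 returns ((0, 0), (1, 0))
    H2 returns [((0, 0), (1, 0))]
    H3 returns [[((0, 0), (1, 0))]]
  branch[2] choose=4:
    put(0) @ H0 ⇒ s:=0
    tell(0) @ H1 ⇒ log+=0
    H0 returns (0, 0)
    H1 returns ((0, 0), (1, 0))
    H2 returns [((0, 0), (1, 0))]
    H3 returns [[((0, 0), (1, 0))]]
= [[((0, 0), (1, 0))], [((0, 0), (1, 0))], [((0, 0), (1, 0))]]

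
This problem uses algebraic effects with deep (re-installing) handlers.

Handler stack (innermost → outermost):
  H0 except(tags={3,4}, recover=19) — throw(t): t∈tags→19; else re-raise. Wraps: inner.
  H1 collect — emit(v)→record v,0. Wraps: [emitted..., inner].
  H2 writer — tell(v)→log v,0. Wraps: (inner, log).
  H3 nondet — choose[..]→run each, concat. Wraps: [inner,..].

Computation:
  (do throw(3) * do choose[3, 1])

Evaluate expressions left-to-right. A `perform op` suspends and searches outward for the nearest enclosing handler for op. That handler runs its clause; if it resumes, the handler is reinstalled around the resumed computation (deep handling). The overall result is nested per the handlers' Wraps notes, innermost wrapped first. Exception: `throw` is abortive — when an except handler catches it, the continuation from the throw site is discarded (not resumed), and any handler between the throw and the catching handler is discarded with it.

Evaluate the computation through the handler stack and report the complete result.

Step-by-step:
throw(3) @ H0 caught ⇒ 19
H1 returns [19]
H2 returns ([19], ())
H3 returns [([19], ())]
= [([19], ())]

Answer: [([19], ())]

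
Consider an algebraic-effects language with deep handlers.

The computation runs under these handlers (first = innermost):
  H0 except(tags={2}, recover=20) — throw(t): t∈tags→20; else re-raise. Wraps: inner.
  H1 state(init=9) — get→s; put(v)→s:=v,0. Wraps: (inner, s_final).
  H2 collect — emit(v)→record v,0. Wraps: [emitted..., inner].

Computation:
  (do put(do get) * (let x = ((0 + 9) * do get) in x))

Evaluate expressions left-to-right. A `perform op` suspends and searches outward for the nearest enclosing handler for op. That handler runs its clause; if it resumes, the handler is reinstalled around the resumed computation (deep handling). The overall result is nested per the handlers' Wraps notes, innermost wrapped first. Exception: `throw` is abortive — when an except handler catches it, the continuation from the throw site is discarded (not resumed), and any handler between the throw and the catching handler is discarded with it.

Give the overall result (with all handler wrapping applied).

Evaluation trace:
get @ H1 ⇒ 9
put(9) @ H1 ⇒ s:=9
get @ H1 ⇒ 9
H0 returns 0
H1 returns (0, 9)
H2 returns [(0, 9)]
= [(0, 9)]

Answer: [(0, 9)]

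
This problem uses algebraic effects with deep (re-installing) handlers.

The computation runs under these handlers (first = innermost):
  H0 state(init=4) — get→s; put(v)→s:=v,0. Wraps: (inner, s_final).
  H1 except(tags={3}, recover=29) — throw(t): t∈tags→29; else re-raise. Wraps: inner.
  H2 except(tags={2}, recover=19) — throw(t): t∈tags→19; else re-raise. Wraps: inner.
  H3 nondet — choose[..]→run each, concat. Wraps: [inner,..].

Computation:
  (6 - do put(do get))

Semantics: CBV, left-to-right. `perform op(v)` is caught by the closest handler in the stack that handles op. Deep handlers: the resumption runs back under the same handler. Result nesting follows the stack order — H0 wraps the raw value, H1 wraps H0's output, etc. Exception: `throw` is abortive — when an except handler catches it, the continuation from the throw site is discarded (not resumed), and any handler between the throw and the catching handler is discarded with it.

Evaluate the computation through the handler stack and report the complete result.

Evaluation trace:
get @ H0 ⇒ 4
put(4) @ H0 ⇒ s:=4
H0 returns (6, 4)
H1 returns (6, 4)
H2 returns (6, 4)
H3 returns [(6, 4)]
= [(6, 4)]

Answer: [(6, 4)]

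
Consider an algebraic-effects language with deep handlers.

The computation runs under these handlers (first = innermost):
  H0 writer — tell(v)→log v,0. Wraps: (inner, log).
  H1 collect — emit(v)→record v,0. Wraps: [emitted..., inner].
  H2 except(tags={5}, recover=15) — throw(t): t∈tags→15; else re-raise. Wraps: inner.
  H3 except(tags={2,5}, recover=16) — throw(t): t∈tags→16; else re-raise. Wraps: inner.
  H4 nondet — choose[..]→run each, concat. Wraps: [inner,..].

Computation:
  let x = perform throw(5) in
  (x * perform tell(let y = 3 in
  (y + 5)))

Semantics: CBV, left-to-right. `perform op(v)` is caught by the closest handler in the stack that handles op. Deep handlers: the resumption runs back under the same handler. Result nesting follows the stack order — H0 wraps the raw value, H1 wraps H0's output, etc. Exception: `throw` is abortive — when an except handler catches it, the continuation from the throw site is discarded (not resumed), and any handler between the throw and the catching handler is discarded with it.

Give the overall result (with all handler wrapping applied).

Answer: [15]

Working:
throw(5) @ H2 caught ⇒ 15
H3 returns 15
H4 returns [15]
= [15]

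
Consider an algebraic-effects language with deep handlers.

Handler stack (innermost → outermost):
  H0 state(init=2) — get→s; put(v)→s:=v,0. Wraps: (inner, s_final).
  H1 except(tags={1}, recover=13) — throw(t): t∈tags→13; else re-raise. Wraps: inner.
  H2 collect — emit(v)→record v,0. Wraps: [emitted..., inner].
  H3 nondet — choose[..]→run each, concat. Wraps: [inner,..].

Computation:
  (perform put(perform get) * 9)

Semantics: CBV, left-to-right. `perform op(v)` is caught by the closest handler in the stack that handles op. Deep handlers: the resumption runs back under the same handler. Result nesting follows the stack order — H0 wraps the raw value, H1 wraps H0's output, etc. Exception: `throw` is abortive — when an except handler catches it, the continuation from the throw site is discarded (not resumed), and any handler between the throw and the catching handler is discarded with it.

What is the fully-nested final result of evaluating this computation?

Step-by-step:
get @ H0 ⇒ 2
put(2) @ H0 ⇒ s:=2
H0 returns (0, 2)
H1 returns (0, 2)
H2 returns [(0, 2)]
H3 returns [[(0, 2)]]
= [[(0, 2)]]

Answer: [[(0, 2)]]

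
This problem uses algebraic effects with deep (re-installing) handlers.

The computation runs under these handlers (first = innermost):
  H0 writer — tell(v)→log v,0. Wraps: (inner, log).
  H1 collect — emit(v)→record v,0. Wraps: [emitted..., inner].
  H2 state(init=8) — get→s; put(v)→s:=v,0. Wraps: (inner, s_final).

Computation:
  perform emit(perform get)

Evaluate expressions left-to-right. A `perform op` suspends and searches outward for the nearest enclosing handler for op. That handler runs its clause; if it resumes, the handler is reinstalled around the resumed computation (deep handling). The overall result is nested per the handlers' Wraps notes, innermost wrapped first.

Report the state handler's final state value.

Step-by-step:
get @ H2 ⇒ 8
emit(8) @ H1 ⇒ out+=8
H0 returns (0, ())
H1 returns [8, (0, ())]
H2 returns ([8, (0, ())], 8)
= ([8, (0, ())], 8)

Answer: 8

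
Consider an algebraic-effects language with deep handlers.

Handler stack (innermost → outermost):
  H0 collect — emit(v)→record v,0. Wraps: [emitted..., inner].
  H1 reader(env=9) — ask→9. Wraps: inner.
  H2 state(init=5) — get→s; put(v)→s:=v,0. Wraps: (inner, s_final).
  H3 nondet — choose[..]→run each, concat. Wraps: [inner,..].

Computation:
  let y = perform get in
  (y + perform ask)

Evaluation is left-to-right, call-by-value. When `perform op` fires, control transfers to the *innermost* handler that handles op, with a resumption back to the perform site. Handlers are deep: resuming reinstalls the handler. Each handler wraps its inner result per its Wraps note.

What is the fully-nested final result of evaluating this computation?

Evaluation trace:
get @ H2 ⇒ 5
ask @ H1 ⇒ 9
H0 returns [14]
H1 returns [14]
H2 returns ([14], 5)
H3 returns [([14], 5)]
= [([14], 5)]

Answer: [([14], 5)]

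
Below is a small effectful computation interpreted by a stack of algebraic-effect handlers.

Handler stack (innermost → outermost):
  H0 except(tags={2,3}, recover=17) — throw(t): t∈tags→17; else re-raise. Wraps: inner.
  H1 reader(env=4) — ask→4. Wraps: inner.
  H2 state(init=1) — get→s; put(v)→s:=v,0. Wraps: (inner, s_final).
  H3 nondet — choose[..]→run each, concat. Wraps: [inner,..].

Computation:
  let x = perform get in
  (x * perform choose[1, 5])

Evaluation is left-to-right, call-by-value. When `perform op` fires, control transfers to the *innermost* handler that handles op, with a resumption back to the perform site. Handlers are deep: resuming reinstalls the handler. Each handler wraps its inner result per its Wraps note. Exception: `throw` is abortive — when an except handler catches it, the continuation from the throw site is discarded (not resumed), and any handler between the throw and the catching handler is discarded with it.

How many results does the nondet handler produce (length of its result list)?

Working:
get @ H2 ⇒ 1
choose[1, 5] @ H3
  branch[0] choose=1:
    H0 returns 1
    H1 returns 1
    H2 returns (1, 1)
    H3 returns [(1, 1)]
  branch[1] choose=5:
    H0 returns 5
    H1 returns 5
    H2 returns (5, 1)
    H3 returns [(5, 1)]
= [(1, 1), (5, 1)]

Answer: 2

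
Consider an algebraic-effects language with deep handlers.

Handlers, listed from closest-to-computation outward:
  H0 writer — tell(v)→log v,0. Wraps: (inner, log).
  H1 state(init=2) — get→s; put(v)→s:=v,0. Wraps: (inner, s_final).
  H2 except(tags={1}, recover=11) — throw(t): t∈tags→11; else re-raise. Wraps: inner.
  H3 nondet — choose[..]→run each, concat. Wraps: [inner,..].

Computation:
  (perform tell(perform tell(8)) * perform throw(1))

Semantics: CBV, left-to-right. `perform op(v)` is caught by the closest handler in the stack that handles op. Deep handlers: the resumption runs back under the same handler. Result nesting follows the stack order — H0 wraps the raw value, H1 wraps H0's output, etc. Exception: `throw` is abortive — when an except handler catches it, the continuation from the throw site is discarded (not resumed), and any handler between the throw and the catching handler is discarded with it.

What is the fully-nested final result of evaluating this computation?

Step-by-step:
tell(8) @ H0 ⇒ log+=8
tell(0) @ H0 ⇒ log+=0
throw(1) @ H2 caught ⇒ 11
H3 returns [11]
= [11]

Answer: [11]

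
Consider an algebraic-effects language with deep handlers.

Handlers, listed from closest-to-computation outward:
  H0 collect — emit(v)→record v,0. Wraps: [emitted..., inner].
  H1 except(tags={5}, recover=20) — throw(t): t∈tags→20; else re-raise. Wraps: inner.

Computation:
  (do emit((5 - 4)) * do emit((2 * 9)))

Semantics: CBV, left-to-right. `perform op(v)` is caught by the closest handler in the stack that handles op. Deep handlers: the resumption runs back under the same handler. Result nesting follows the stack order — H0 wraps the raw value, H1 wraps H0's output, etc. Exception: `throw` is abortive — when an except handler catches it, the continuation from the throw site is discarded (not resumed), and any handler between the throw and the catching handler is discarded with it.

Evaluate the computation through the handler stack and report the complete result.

Answer: [1, 18, 0]

Evaluation trace:
emit(1) @ H0 ⇒ out+=1
emit(18) @ H0 ⇒ out+=18
H0 returns [1, 18, 0]
H1 returns [1, 18, 0]
= [1, 18, 0]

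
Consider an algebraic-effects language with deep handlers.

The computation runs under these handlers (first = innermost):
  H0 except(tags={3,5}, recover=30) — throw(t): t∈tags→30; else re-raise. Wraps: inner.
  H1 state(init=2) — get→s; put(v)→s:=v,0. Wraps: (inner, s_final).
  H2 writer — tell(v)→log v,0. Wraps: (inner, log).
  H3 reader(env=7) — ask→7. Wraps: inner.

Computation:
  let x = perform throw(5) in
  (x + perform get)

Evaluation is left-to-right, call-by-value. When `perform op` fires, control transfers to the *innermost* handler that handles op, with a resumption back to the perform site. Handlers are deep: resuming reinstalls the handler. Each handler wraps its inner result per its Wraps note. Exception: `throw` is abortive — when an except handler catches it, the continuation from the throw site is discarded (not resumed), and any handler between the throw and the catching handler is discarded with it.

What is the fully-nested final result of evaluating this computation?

Answer: ((30, 2), ())

Working:
throw(5) @ H0 caught ⇒ 30
H1 returns (30, 2)
H2 returns ((30, 2), ())
H3 returns ((30, 2), ())
= ((30, 2), ())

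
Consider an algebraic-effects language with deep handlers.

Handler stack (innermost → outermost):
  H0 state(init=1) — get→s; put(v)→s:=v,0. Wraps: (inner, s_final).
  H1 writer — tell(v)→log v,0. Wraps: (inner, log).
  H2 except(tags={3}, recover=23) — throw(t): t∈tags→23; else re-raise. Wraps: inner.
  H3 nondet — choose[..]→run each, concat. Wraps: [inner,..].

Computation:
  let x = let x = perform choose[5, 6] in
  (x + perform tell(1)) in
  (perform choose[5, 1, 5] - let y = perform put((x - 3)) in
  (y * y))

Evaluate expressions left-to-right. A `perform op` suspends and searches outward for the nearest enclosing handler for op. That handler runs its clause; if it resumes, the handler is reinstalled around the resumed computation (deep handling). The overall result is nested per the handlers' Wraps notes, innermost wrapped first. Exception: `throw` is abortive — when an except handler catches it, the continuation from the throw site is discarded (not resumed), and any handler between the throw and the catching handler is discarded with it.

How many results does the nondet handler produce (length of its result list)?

Answer: 6

Evaluation trace:
choose[5, 6] @ H3
  branch[0] choose=5:
    tell(1) @ H1 ⇒ log+=1
    choose[5, 1, 5] @ H3
      branch[0] choose=5:
        put(2) @ H0 ⇒ s:=2
        H0 returns (5, 2)
        H1 returns ((5, 2), (1))
        H2 returns ((5, 2), (1))
        H3 returns [((5, 2), (1))]
      branch[1] choose=1:
        put(2) @ H0 ⇒ s:=2
        H0 returns (1, 2)
        H1 returns ((1, 2), (1))
        H2 returns ((1, 2), (1))
        H3 returns [((1, 2), (1))]
      branch[2] choose=5:
        put(2) @ H0 ⇒ s:=2
        H0 returns (5, 2)
        H1 returns ((5, 2), (1))
        H2 returns ((5, 2), (1))
        H3 returns [((5, 2), (1))]
  branch[1] choose=6:
    tell(1) @ H1 ⇒ log+=1
    choose[5, 1, 5] @ H3
      branch[0] choose=5:
        put(3) @ H0 ⇒ s:=3
        H0 returns (5, 3)
        H1 returns ((5, 3), (1))
        H2 returns ((5, 3), (1))
        H3 returns [((5, 3), (1))]
      branch[1] choose=1:
        put(3) @ H0 ⇒ s:=3
        H0 returns (1, 3)
        H1 returns ((1, 3), (1))
        H2 returns ((1, 3), (1))
        H3 returns [((1, 3), (1))]
      branch[2] choose=5:
        put(3) @ H0 ⇒ s:=3
        H0 returns (5, 3)
        H1 returns ((5, 3), (1))
        H2 returns ((5, 3), (1))
        H3 returns [((5, 3), (1))]
= [((5, 2), (1)), ((1, 2), (1)), ((5, 2), (1)), ((5, 3), (1)), ((1, 3), (1)), ((5, 3), (1))]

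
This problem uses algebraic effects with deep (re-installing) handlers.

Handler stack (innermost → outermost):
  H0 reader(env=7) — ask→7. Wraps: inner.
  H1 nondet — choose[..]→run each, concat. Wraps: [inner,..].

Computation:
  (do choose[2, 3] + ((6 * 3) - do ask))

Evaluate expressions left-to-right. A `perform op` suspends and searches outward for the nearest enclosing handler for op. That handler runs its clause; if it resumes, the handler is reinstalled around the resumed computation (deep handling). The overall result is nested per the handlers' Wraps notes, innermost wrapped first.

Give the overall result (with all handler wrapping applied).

Step-by-step:
choose[2, 3] @ H1
  branch[0] choose=2:
    ask @ H0 ⇒ 7
    H0 returns 13
    H1 returns [13]
  branch[1] choose=3:
    ask @ H0 ⇒ 7
    H0 returns 14
    H1 returns [14]
= [13, 14]

Answer: [13, 14]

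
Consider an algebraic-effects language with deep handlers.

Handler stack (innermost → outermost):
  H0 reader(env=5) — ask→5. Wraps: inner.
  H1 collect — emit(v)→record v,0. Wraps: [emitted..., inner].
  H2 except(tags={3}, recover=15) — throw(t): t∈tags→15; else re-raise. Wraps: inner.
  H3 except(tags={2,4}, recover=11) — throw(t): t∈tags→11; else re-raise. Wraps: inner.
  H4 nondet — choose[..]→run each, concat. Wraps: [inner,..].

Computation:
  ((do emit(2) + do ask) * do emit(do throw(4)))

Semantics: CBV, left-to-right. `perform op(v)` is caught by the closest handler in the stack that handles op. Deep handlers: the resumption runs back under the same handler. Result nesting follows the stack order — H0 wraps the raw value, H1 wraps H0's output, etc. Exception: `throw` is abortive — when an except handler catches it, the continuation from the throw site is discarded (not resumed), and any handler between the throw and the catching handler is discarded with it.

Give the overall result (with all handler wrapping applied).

Evaluation trace:
emit(2) @ H1 ⇒ out+=2
ask @ H0 ⇒ 5
throw(4) @ H2 re-raised
throw(4) @ H3 caught ⇒ 11
H4 returns [11]
= [11]

Answer: [11]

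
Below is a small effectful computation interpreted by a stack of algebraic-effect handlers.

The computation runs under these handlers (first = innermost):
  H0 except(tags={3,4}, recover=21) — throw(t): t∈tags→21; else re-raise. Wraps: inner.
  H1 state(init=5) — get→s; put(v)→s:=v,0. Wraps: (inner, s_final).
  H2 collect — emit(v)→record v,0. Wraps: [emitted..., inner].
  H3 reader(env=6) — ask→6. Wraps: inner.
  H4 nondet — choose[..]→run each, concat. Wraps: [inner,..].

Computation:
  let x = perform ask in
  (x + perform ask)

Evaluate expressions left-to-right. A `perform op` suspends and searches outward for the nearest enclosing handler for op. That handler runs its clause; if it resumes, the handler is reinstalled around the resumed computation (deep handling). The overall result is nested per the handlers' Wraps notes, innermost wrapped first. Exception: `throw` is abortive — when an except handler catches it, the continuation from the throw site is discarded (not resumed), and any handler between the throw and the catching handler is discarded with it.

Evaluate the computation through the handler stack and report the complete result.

Answer: [[(12, 5)]]

Step-by-step:
ask @ H3 ⇒ 6
ask @ H3 ⇒ 6
H0 returns 12
H1 returns (12, 5)
H2 returns [(12, 5)]
H3 returns [(12, 5)]
H4 returns [[(12, 5)]]
= [[(12, 5)]]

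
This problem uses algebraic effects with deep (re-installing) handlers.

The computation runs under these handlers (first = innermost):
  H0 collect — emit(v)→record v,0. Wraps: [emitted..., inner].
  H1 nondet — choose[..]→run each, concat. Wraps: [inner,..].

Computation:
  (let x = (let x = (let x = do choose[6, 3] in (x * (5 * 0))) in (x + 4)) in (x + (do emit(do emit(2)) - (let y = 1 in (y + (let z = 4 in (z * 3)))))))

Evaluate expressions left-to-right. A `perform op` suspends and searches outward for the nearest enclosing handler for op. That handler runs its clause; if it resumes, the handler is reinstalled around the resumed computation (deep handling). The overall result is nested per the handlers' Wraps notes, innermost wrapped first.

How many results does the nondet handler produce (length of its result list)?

Evaluation trace:
choose[6, 3] @ H1
  branch[0] choose=6:
    emit(2) @ H0 ⇒ out+=2
    emit(0) @ H0 ⇒ out+=0
    H0 returns [2, 0, -9]
    H1 returns [[2, 0, -9]]
  branch[1] choose=3:
    emit(2) @ H0 ⇒ out+=2
    emit(0) @ H0 ⇒ out+=0
    H0 returns [2, 0, -9]
    H1 returns [[2, 0, -9]]
= [[2, 0, -9], [2, 0, -9]]

Answer: 2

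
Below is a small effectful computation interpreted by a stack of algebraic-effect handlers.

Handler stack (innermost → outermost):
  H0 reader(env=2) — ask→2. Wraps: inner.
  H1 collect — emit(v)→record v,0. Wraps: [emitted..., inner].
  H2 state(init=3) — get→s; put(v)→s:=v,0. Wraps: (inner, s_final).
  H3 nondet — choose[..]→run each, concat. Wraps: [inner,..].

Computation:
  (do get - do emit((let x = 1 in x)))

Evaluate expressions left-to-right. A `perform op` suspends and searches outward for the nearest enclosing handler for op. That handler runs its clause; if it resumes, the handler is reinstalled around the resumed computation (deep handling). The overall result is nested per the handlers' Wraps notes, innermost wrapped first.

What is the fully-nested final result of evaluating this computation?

Working:
get @ H2 ⇒ 3
emit(1) @ H1 ⇒ out+=1
H0 returns 3
H1 returns [1, 3]
H2 returns ([1, 3], 3)
H3 returns [([1, 3], 3)]
= [([1, 3], 3)]

Answer: [([1, 3], 3)]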